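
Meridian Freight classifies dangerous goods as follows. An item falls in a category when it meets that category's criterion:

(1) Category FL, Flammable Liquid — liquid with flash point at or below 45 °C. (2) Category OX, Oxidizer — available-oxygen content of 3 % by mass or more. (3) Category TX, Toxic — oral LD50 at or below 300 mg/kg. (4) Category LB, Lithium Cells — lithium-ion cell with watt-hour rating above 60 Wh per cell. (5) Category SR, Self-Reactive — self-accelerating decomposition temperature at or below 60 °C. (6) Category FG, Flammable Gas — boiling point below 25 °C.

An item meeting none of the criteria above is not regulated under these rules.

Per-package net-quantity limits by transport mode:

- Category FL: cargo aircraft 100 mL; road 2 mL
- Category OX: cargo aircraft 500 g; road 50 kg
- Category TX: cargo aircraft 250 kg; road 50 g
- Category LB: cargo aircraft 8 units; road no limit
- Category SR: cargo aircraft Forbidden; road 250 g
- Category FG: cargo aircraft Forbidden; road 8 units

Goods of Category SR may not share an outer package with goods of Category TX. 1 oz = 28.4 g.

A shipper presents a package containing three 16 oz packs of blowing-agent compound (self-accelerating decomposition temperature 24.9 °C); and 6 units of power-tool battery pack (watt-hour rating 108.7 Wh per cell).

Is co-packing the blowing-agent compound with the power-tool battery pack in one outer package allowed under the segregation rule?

Yes

The blowing-agent compound has self-accelerating decomposition temperature 24.9 °C, which is ≤ 60 °C, so it is Category SR (Self-Reactive).
With watt-hour rating 108.7 Wh per cell (> 60 Wh per cell), the power-tool battery pack falls in Category LB.
No segregation rule bars Category SR with Category LB.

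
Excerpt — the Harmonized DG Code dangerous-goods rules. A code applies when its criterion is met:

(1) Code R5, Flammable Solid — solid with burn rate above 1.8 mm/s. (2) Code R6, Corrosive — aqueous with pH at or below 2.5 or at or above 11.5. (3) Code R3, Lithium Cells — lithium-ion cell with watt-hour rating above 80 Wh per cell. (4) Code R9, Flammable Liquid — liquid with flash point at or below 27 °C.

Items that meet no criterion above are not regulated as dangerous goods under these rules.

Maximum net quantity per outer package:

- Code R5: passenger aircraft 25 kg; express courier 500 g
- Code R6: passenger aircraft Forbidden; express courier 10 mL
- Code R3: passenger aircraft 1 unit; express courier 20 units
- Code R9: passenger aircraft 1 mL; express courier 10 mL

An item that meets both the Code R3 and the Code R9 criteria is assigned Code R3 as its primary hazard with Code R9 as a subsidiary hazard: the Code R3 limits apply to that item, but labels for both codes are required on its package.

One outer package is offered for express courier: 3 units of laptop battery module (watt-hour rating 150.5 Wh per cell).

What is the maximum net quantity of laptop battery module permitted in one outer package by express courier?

With watt-hour rating 150.5 Wh per cell (> 80 Wh per cell), the laptop battery module falls in Code R3.
The express courier limit for Code R3 is 20 units.

20 units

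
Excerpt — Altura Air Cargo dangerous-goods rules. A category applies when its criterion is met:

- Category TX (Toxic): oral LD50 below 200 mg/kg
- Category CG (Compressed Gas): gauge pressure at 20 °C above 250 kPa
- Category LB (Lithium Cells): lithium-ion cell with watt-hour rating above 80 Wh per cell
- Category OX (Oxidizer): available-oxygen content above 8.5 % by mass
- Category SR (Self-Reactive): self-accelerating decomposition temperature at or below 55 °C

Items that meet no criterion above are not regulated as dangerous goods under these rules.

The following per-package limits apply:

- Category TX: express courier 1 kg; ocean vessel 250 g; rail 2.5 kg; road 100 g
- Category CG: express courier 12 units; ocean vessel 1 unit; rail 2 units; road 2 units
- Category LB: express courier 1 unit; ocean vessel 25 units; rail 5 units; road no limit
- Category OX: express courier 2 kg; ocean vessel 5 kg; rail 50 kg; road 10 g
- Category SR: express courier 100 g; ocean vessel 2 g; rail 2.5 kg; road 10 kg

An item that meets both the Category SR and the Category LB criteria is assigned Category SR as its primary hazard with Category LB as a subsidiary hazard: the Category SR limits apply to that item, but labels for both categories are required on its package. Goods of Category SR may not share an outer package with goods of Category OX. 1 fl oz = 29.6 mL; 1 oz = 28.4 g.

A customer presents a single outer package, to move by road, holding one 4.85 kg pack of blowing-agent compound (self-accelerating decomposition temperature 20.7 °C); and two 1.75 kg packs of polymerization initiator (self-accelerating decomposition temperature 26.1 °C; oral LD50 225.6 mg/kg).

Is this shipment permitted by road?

Yes

With self-accelerating decomposition temperature 20.7 °C (≤ 55 °C), the blowing-agent compound falls in Category SR.
The polymerization initiator has self-accelerating decomposition temperature 26.1 °C, which is ≤ 55 °C, so it is Category SR (Self-Reactive).
Total Category SR: 4.85 kg + (two 1.75 kg packs = 3.5 kg) = 8.35 kg.
8.35 kg is within the road limit of 10 kg for Category SR.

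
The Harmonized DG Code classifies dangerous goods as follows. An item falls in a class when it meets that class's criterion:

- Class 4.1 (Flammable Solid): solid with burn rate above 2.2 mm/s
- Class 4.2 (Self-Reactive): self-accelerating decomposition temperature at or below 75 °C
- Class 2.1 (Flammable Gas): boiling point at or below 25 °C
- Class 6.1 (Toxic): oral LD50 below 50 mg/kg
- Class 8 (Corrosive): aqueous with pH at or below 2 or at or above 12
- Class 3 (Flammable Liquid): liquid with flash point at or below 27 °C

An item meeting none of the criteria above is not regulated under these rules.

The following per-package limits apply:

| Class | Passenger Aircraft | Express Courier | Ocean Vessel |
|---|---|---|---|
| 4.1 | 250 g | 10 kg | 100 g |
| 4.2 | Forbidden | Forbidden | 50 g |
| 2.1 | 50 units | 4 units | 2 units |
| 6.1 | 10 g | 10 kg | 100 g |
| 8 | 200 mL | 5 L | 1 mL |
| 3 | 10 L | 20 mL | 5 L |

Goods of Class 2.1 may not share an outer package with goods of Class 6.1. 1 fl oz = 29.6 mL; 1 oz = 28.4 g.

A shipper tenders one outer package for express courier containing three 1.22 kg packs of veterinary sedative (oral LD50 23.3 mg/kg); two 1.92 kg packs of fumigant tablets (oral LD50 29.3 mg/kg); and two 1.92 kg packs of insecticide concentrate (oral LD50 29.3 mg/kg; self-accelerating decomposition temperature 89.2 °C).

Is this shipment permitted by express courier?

No

Veterinary sedative: oral LD50 23.3 mg/kg < 50 mg/kg → Class 6.1 (Toxic).
Oral LD50 29.3 mg/kg meets the Class 6.1 criterion (Toxic), so the fumigant tablets are Class 6.1.
The insecticide concentrate has oral LD50 29.3 mg/kg, which is < 50 mg/kg, so it is Class 6.1 (Toxic).
Total Class 6.1: (three 1.22 kg packs = 3.66 kg) + (two 1.92 kg packs = 3.84 kg) + (two 1.92 kg packs = 3.84 kg) = 11.34 kg.
11.34 kg exceeds the express courier limit of 10 kg for Class 6.1.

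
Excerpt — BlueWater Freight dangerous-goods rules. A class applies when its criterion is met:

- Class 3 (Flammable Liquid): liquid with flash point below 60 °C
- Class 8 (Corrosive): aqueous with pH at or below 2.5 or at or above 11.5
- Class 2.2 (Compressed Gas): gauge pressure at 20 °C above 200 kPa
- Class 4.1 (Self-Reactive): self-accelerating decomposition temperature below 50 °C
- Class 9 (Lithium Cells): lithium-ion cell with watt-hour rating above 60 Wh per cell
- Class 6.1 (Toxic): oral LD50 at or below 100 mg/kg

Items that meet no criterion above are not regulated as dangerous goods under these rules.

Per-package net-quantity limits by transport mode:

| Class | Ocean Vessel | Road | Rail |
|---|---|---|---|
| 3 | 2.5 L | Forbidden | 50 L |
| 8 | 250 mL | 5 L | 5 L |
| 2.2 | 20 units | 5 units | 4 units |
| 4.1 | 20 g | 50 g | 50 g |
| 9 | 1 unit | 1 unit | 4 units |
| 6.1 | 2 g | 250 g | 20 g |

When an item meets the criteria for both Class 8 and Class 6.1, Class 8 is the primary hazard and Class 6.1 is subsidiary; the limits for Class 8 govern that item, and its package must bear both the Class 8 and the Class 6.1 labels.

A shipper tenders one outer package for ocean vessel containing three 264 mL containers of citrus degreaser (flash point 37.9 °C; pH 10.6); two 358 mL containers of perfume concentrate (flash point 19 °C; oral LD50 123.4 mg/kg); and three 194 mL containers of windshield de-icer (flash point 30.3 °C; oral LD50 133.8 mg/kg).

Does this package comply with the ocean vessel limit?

Yes

The citrus degreaser has flash point 37.9 °C, which is < 60 °C, so it is Class 3 (Flammable Liquid).
With flash point 19 °C (< 60 °C), the perfume concentrate falls in Class 3.
With flash point 30.3 °C (< 60 °C), the windshield de-icer falls in Class 3.
Total Class 3: (three 264 mL containers = 792 mL) + (two 358 mL containers = 716 mL) + (three 194 mL containers = 582 mL) = 2.09 L.
2.09 L is within the ocean vessel limit of 2.5 L for Class 3.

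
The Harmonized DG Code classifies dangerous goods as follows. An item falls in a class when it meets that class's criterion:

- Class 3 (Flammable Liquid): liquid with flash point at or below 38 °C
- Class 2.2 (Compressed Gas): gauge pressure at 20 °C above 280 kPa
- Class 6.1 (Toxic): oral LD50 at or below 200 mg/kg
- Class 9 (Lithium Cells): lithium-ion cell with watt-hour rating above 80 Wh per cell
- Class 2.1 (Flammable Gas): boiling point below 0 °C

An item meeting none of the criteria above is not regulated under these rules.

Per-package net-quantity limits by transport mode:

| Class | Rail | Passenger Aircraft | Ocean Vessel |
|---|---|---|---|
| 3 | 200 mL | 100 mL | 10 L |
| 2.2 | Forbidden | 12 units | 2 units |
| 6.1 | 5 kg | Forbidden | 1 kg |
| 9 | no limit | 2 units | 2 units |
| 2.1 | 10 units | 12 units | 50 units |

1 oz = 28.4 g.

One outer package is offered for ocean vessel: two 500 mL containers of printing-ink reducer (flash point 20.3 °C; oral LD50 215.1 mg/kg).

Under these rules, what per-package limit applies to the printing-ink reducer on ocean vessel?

Printing-ink reducer: flash point 20.3 °C ≤ 38 °C → Class 3 (Flammable Liquid).
The ocean vessel limit for Class 3 is 10 L.

10 L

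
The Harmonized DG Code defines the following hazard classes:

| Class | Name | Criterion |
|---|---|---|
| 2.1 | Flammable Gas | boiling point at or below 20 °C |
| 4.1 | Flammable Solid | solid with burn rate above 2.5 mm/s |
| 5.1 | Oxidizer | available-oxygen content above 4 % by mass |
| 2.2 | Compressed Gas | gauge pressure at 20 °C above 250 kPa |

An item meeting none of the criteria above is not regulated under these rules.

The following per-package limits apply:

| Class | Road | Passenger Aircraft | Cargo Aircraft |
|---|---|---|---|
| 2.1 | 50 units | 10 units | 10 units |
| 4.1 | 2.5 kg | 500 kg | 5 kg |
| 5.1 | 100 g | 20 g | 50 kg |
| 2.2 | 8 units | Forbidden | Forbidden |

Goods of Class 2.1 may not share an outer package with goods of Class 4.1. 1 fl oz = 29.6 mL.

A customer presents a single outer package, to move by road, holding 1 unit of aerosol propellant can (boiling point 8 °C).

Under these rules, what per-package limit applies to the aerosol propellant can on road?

Aerosol propellant can: boiling point 8 °C ≤ 20 °C → Class 2.1 (Flammable Gas).
The road limit for Class 2.1 is 50 units.

50 units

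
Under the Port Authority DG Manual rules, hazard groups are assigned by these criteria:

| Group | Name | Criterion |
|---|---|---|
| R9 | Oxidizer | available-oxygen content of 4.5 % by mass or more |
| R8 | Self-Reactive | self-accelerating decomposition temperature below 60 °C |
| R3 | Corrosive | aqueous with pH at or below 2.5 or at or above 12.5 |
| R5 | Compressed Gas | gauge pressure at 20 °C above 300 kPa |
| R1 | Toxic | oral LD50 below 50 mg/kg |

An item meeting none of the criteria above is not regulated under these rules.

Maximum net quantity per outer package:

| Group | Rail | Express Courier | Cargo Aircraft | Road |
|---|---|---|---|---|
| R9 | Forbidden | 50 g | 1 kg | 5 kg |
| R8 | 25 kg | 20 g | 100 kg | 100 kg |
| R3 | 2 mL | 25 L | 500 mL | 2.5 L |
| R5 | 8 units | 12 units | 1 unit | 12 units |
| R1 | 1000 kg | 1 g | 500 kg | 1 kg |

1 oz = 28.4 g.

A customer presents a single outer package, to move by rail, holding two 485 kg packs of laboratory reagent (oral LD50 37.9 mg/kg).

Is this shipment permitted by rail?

Laboratory reagent: oral LD50 37.9 mg/kg < 50 mg/kg → Group R1 (Toxic).
Group R1 quantity: two 485 kg packs = 970 kg.
970 kg is within the rail limit of 1000 kg for Group R1.

Yes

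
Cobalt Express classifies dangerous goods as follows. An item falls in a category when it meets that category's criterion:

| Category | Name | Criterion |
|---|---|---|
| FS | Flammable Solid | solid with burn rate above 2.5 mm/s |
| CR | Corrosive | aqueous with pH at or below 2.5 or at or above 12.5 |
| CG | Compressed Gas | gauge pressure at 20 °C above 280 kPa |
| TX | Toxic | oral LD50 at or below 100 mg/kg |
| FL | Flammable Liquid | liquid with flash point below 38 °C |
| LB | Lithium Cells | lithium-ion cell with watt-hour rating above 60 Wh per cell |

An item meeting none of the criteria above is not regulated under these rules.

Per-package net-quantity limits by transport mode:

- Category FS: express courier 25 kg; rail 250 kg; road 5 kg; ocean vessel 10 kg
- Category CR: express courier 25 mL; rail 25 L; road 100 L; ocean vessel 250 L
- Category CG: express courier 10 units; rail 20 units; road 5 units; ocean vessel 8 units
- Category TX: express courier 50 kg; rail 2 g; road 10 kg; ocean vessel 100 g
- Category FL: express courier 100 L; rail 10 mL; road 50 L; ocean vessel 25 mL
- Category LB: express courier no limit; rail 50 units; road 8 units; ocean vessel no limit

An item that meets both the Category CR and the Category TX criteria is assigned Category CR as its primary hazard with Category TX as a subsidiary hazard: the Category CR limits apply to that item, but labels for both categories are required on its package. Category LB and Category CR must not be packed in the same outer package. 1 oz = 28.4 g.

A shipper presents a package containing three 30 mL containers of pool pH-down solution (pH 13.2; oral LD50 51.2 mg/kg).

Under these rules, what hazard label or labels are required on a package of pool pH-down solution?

Category CR and TX

Pool pH-down solution: pH 13.2 ≥ 12.5 → Category CR (Corrosive).
With oral LD50 51.2 mg/kg (≤ 100 mg/kg), the pool pH-down solution falls in Category TX.
By the precedence rule Category CR is primary and Category TX is subsidiary, and that rule requires both labels on the package.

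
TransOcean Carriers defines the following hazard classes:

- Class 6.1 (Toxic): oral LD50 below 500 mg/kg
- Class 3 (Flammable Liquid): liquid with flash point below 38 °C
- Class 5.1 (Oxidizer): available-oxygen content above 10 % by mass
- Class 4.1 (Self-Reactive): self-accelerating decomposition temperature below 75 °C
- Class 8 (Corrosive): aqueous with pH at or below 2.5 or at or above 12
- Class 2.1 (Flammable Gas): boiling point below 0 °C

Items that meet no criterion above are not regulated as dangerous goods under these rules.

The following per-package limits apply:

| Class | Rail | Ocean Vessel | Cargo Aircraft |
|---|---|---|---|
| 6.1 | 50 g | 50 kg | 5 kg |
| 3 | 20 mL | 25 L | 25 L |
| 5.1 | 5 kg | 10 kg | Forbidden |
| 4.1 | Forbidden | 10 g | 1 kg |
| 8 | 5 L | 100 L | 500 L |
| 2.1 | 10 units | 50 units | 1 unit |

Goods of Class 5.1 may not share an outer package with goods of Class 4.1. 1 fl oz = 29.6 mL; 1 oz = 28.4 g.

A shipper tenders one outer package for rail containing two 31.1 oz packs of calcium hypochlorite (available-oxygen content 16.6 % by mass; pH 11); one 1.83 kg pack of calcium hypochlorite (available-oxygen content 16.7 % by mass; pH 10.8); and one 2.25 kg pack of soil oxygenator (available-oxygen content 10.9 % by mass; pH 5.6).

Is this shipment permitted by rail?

The calcium hypochlorite has available-oxygen content 16.6 % by mass, which is > 10 % by mass, so it is Class 5.1 (Oxidizer).
Calcium hypochlorite: available-oxygen content 16.7 % by mass > 10 % by mass → Class 5.1 (Oxidizer).
Available-oxygen content 10.9 % by mass meets the Class 5.1 criterion (Oxidizer), so the soil oxygenator is Class 5.1.
Class 5.1 net quantity: (two 31.1 oz packs = 1766.48 g) + 1.83 kg + 2.25 kg = 5846.48 g.
5846.48 g exceeds the rail limit of 5 kg for Class 5.1.

No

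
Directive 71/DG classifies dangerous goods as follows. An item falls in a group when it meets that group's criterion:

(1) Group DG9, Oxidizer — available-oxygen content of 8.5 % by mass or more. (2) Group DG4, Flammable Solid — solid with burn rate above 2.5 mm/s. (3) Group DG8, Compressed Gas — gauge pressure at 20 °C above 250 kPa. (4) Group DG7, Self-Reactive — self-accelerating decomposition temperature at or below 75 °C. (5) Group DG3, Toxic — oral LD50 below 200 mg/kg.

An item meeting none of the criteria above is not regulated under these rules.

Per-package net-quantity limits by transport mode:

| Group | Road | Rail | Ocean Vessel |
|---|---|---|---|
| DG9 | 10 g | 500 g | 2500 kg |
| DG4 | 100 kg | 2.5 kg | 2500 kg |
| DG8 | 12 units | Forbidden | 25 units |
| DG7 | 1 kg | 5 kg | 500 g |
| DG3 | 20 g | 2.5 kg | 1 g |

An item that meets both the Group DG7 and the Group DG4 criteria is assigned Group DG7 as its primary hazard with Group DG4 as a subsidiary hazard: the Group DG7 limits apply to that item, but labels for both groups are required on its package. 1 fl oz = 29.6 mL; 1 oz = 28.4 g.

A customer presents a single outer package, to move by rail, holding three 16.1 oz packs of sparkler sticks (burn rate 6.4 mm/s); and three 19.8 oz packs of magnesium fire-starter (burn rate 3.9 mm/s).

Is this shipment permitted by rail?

The sparkler sticks have burn rate 6.4 mm/s, which is > 2.5 mm/s, so they are Group DG4 (Flammable Solid).
The magnesium fire-starter has burn rate 3.9 mm/s, which is > 2.5 mm/s, so it is Group DG4 (Flammable Solid).
Group DG4 net quantity: (three 16.1 oz packs = 1371.72 g) + (three 19.8 oz packs = 1686.96 g) = 3058.68 g.
3058.68 g > 2.5 kg (rail limit, Group DG4) — over the limit.

No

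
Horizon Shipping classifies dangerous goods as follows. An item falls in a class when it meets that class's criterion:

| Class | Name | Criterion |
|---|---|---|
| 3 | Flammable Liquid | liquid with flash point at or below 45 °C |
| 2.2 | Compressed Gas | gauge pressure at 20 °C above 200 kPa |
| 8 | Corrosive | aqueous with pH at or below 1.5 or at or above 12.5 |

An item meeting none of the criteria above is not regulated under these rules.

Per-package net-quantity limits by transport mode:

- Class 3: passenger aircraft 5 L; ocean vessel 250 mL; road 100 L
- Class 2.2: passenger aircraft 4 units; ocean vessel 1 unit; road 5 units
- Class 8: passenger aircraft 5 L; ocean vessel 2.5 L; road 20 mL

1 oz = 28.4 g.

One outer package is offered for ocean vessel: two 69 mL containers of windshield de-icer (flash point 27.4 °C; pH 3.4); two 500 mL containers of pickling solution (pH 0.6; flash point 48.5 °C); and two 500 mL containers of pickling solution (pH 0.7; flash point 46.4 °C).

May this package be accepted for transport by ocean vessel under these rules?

Yes

The windshield de-icer has flash point 27.4 °C, which is ≤ 45 °C, so it is Class 3 (Flammable Liquid).
Pickling solution: pH 0.6 ≤ 1.5 → Class 8 (Corrosive).
With pH 0.7 (≤ 1.5), the pickling solution falls in Class 8.
Class 8 net quantity: (two 500 mL containers = 1 L) + (two 500 mL containers = 1 L) = 2 L.
2 L ≤ 2.5 L (ocean vessel limit, Class 8) — within limit.
Class 3 quantity: two 69 mL containers = 138 mL.
138 mL ≤ 250 mL (ocean vessel limit, Class 3) — within limit.
Every hazard class is within its ocean vessel limit and no segregation rule is violated.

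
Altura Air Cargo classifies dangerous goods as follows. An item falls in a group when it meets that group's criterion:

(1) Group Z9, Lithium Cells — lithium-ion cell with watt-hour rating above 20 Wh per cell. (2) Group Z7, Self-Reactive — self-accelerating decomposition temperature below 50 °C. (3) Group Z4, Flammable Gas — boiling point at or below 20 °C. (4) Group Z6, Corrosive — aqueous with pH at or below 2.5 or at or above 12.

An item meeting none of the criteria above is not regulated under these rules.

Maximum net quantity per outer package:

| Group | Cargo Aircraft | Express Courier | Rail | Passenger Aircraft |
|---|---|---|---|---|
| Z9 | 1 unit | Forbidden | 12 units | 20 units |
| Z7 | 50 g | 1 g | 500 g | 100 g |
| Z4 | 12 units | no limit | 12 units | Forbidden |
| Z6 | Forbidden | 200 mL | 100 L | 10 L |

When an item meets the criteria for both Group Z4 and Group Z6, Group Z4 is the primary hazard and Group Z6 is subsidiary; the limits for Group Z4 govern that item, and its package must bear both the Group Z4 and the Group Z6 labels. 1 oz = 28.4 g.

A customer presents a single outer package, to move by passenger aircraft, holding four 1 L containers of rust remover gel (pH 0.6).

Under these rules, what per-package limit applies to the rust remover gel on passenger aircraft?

With pH 0.6 (≤ 2.5), the rust remover gel falls in Group Z6.
The passenger aircraft limit for Group Z6 is 10 L.

10 L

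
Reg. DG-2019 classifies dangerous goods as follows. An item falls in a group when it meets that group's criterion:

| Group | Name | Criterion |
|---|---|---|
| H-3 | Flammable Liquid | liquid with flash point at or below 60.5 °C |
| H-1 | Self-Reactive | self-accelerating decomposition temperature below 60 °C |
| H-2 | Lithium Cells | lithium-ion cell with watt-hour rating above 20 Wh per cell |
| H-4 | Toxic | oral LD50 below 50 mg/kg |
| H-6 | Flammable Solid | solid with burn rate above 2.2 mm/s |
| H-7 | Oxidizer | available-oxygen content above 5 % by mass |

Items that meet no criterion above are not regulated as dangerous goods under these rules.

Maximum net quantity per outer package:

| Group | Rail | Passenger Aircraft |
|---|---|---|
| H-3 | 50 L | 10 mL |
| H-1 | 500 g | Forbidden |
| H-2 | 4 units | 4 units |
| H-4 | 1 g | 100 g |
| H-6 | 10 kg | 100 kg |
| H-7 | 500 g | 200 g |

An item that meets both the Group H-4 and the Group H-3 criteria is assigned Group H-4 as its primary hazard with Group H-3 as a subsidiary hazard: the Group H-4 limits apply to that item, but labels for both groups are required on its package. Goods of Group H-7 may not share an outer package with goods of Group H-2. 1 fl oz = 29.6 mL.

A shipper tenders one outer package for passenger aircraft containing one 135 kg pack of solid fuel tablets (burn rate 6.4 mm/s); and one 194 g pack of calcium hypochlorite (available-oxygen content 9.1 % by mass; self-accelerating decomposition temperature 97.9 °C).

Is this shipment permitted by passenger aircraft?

No

Burn rate 6.4 mm/s meets the Group H-6 criterion (Flammable Solid), so the solid fuel tablets are Group H-6.
Calcium hypochlorite: available-oxygen content 9.1 % by mass > 5 % by mass → Group H-7 (Oxidizer).
Group H-7 quantity: 194 g.
194 g ≤ 200 g (passenger aircraft limit, Group H-7) — within limit.
Group H-6 quantity: 135 kg.
That exceeds the Group H-6 passenger aircraft limit of 100 kg.
The segregation rule (Group H-7 with Group H-2) does not apply to Group H-7 with Group H-6.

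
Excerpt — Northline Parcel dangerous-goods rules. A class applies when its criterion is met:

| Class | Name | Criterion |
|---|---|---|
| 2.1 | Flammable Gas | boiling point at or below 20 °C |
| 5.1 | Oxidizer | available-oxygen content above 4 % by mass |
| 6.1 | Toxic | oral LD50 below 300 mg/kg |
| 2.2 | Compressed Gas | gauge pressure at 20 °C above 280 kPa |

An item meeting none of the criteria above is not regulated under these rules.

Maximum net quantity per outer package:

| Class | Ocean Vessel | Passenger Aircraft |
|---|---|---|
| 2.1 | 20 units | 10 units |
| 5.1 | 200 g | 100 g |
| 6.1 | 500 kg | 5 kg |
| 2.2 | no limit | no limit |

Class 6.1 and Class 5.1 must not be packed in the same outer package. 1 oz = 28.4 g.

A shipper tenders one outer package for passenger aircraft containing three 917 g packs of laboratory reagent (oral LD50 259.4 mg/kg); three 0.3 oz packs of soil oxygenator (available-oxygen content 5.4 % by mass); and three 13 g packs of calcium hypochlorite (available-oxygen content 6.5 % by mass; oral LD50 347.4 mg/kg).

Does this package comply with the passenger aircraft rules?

No

With oral LD50 259.4 mg/kg (< 300 mg/kg), the laboratory reagent falls in Class 6.1.
With available-oxygen content 5.4 % by mass (> 4 % by mass), the soil oxygenator falls in Class 5.1.
The calcium hypochlorite has available-oxygen content 6.5 % by mass, which is > 4 % by mass, so it is Class 5.1 (Oxidizer).
Class 6.1 quantity: three 917 g packs = 2.751 kg.
2.751 kg ≤ 5 kg (passenger aircraft limit, Class 6.1) — within limit.
Total Class 5.1: (three 0.3 oz packs = 25.56 g) + (three 13 g packs = 39 g) = 64.56 g.
64.56 g ≤ 100 g (passenger aircraft limit, Class 5.1) — within limit.
Class 6.1 and Class 5.1 may not share an outer package.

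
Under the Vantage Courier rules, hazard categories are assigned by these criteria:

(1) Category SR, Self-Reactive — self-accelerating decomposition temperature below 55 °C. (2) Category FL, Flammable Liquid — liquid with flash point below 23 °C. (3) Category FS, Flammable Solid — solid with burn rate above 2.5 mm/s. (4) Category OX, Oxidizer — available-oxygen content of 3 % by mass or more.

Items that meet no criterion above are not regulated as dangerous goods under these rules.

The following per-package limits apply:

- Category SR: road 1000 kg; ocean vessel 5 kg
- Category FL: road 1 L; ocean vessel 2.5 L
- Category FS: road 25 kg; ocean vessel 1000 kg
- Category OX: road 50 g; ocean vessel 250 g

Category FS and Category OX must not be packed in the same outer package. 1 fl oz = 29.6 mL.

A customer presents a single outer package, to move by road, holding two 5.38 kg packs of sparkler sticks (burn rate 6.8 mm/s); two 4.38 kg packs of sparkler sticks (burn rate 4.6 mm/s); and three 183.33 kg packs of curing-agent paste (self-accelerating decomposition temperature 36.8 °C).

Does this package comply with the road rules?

Yes

Sparkler sticks: burn rate 6.8 mm/s > 2.5 mm/s → Category FS (Flammable Solid).
With burn rate 4.6 mm/s (> 2.5 mm/s), the sparkler sticks fall in Category FS.
With self-accelerating decomposition temperature 36.8 °C (< 55 °C), the curing-agent paste falls in Category SR.
Category FS net quantity: (two 5.38 kg packs = 10.76 kg) + (two 4.38 kg packs = 8.76 kg) = 19.52 kg.
19.52 kg ≤ 25 kg (road limit, Category FS) — within limit.
Category SR quantity: three 183.33 kg packs = 549.99 kg.
549.99 kg is within the road limit of 1000 kg for Category SR.
The segregation rule (Category FS with Category OX) does not apply to Category FS with Category SR.
Every hazard category is within its road limit and no segregation rule is violated.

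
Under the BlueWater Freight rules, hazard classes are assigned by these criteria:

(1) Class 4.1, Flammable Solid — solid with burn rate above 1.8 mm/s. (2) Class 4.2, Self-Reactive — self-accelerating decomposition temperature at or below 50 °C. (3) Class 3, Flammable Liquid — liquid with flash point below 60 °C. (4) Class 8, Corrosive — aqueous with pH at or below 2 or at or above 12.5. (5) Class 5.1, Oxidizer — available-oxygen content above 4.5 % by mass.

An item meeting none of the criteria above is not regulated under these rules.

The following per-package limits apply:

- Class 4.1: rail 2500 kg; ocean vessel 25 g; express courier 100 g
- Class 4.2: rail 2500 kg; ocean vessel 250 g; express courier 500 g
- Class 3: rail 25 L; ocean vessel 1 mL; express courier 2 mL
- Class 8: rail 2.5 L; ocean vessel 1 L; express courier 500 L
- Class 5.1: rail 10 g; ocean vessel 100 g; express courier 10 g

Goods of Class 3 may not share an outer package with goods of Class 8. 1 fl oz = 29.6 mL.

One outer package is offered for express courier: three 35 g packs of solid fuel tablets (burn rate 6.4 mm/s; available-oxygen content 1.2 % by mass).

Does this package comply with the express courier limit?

With burn rate 6.4 mm/s (> 1.8 mm/s), the solid fuel tablets fall in Class 4.1.
Class 4.1 quantity: three 35 g packs = 105 g.
That exceeds the Class 4.1 express courier limit of 100 g.

No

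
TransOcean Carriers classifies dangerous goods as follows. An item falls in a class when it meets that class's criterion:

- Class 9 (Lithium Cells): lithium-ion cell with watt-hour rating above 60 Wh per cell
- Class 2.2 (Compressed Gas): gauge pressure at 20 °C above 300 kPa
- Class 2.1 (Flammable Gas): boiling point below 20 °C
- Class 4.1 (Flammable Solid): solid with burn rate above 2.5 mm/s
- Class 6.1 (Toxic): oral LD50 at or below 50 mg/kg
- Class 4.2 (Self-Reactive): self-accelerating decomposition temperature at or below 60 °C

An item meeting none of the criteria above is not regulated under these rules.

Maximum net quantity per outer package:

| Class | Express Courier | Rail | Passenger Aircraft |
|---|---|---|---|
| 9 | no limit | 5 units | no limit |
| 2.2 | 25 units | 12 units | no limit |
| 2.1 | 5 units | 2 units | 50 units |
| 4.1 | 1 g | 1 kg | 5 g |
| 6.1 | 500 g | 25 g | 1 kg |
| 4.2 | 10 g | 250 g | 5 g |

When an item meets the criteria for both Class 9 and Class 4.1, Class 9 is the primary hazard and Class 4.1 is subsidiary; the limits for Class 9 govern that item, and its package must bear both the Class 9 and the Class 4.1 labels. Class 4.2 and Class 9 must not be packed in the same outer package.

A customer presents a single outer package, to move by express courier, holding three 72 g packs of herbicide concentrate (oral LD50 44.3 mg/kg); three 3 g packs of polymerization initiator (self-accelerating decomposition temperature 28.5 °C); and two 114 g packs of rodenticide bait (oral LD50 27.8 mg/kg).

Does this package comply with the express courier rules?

Herbicide concentrate: oral LD50 44.3 mg/kg ≤ 50 mg/kg → Class 6.1 (Toxic).
Self-accelerating decomposition temperature 28.5 °C meets the Class 4.2 criterion (Self-Reactive), so the polymerization initiator is Class 4.2.
The rodenticide bait has oral LD50 27.8 mg/kg, which is ≤ 50 mg/kg, so it is Class 6.1 (Toxic).
Total Class 6.1: (three 72 g packs = 216 g) + (two 114 g packs = 228 g) = 444 g.
444 g ≤ 500 g (express courier limit, Class 6.1) — within limit.
Class 4.2 quantity: three 3 g packs = 9 g.
That is within the Class 4.2 express courier limit of 10 g.
The segregation rule (Class 4.2 with Class 9) does not apply to Class 6.1 with Class 4.2.
Every hazard class is within its express courier limit and no segregation rule is violated.

Yes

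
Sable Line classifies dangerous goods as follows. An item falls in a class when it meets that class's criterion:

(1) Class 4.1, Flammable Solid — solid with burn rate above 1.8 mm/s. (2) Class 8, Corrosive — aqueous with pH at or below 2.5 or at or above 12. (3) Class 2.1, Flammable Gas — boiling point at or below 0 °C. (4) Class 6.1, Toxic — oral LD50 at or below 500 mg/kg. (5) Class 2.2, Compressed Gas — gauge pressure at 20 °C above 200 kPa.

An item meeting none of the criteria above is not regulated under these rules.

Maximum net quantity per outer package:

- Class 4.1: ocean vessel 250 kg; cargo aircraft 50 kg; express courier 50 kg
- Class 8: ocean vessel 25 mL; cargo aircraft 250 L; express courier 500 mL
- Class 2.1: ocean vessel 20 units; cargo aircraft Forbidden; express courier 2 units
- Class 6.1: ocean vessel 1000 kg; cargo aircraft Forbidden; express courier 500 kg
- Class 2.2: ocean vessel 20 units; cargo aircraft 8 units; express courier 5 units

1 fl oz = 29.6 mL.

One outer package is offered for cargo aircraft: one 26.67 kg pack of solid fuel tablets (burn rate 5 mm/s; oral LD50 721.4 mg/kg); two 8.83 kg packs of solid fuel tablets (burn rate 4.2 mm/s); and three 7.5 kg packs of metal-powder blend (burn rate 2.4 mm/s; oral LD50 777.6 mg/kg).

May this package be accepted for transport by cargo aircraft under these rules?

No

Solid fuel tablets: burn rate 5 mm/s > 1.8 mm/s → Class 4.1 (Flammable Solid).
The solid fuel tablets have burn rate 4.2 mm/s, which is > 1.8 mm/s, so they are Class 4.1 (Flammable Solid).
With burn rate 2.4 mm/s (> 1.8 mm/s), the metal-powder blend falls in Class 4.1.
Total Class 4.1: 26.67 kg + (two 8.83 kg packs = 17.66 kg) + (three 7.5 kg packs = 22.5 kg) = 66.83 kg.
66.83 kg > 50 kg (cargo aircraft limit, Class 4.1) — over the limit.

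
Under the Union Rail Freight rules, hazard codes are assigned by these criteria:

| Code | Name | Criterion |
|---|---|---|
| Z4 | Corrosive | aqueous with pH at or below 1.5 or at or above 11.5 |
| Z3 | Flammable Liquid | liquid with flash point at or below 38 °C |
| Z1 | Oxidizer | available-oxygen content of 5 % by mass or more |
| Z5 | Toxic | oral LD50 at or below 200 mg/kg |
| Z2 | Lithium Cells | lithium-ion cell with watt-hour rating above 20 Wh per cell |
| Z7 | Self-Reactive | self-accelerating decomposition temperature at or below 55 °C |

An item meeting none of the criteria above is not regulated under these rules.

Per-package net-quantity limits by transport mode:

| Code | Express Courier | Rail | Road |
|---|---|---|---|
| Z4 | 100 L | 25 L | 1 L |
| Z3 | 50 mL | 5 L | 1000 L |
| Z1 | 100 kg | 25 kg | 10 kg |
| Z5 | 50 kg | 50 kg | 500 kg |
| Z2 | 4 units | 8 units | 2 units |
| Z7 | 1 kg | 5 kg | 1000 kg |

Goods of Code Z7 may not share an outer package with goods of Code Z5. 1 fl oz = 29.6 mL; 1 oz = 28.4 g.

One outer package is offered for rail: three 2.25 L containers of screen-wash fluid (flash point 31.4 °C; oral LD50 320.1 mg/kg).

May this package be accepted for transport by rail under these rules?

The screen-wash fluid has flash point 31.4 °C, which is ≤ 38 °C, so it is Code Z3 (Flammable Liquid).
Code Z3 quantity: three 2.25 L containers = 6.75 L.
6.75 L exceeds the rail limit of 5 L for Code Z3.

No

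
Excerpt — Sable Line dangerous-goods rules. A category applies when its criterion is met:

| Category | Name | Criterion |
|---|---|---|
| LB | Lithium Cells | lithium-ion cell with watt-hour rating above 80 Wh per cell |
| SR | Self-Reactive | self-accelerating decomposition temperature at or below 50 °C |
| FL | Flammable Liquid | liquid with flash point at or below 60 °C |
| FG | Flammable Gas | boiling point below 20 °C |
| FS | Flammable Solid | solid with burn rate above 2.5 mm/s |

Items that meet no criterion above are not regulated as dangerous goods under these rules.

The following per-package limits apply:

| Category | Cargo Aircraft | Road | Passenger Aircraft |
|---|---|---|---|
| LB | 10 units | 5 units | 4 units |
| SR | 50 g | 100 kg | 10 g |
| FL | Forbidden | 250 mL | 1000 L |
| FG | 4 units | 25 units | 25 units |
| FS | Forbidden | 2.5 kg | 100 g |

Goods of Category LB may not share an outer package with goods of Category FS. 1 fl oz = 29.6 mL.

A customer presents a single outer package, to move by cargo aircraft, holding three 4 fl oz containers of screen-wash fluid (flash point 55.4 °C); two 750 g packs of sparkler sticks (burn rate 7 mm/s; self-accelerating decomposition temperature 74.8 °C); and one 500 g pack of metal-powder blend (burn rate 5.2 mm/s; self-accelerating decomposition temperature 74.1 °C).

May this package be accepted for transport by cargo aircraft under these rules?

Flash point 55.4 °C meets the Category FL criterion (Flammable Liquid), so the screen-wash fluid is Category FL.
The sparkler sticks have burn rate 7 mm/s, which is > 2.5 mm/s, so they are Category FS (Flammable Solid).
The metal-powder blend has burn rate 5.2 mm/s, which is > 2.5 mm/s, so it is Category FS (Flammable Solid).
Category FL quantity: three 4 fl oz containers = 355.2 mL.
Category FL is Forbidden by cargo aircraft.
Category FS net quantity: (two 750 g packs = 1.5 kg) + 500 g = 2 kg.
By cargo aircraft, Category FS is Forbidden regardless of quantity.
The segregation rule (Category LB with Category FS) does not apply to Category FL with Category FS.

No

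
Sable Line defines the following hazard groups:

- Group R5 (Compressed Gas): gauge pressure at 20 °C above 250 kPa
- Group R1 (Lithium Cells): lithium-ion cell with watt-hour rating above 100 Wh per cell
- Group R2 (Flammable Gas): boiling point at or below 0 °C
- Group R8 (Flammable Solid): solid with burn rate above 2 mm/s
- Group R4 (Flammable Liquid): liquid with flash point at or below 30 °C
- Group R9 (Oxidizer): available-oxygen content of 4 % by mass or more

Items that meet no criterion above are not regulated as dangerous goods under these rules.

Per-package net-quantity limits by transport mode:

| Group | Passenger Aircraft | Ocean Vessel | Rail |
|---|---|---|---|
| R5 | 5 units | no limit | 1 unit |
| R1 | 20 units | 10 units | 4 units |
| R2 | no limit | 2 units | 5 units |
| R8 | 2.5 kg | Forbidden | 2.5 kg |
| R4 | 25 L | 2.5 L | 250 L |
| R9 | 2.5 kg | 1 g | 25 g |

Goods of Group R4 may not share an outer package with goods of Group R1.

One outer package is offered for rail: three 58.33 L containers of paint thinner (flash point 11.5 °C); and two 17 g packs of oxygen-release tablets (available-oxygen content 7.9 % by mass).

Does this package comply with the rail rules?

With flash point 11.5 °C (≤ 30 °C), the paint thinner falls in Group R4.
Oxygen-release tablets: available-oxygen content 7.9 % by mass ≥ 4 % by mass → Group R9 (Oxidizer).
Group R9 quantity: two 17 g packs = 34 g.
That exceeds the Group R9 rail limit of 25 g.
Group R4 quantity: three 58.33 L containers = 174.99 L.
174.99 L is within the rail limit of 250 L for Group R4.
The segregation rule (Group R4 with Group R1) does not apply to Group R9 with Group R4.

No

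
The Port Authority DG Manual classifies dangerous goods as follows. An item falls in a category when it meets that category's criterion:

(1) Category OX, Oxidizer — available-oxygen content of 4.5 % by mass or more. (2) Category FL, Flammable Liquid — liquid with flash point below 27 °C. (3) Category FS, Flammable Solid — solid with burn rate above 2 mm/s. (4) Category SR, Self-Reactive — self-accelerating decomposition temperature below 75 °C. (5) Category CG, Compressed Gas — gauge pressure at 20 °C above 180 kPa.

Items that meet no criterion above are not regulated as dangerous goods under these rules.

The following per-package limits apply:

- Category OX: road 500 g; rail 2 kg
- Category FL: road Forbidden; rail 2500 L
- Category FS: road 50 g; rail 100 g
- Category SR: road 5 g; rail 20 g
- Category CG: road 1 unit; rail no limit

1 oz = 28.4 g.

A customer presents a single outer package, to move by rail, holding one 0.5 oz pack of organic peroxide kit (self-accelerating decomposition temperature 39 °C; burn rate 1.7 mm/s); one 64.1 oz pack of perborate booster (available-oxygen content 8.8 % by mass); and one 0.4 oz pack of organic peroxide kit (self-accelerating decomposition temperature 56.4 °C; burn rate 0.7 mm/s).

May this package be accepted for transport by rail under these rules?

No

The organic peroxide kit has self-accelerating decomposition temperature 39 °C, which is < 75 °C, so it is Category SR (Self-Reactive).
The perborate booster has available-oxygen content 8.8 % by mass, which is ≥ 4.5 % by mass, so it is Category OX (Oxidizer).
Organic peroxide kit: self-accelerating decomposition temperature 56.4 °C < 75 °C → Category SR (Self-Reactive).
Total Category SR: (one 0.5 oz pack = 14.2 g) + (one 0.4 oz pack = 11.36 g) = 25.56 g.
25.56 g exceeds the rail limit of 20 g for Category SR.
Category OX quantity: one 64.1 oz pack = 1820.44 g.
1820.44 g ≤ 2 kg (rail limit, Category OX) — within limit.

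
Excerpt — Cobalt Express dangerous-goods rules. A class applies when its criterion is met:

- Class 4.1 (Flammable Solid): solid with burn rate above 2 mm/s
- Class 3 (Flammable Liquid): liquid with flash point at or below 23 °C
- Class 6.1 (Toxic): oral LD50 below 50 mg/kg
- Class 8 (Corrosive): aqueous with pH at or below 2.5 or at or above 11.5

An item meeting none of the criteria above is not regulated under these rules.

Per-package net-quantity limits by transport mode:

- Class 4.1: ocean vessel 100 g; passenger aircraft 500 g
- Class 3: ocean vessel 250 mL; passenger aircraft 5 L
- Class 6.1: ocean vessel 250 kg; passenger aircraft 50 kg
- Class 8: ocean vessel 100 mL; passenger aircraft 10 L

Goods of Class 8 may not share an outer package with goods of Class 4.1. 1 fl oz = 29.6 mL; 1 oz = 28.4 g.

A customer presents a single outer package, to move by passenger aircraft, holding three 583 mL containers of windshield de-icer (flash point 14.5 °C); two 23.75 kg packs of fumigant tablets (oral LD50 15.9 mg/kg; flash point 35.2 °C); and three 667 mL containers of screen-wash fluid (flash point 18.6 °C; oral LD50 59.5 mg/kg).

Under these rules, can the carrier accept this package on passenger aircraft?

Yes

The windshield de-icer has flash point 14.5 °C, which is ≤ 23 °C, so it is Class 3 (Flammable Liquid).
With oral LD50 15.9 mg/kg (< 50 mg/kg), the fumigant tablets fall in Class 6.1.
Screen-wash fluid: flash point 18.6 °C ≤ 23 °C → Class 3 (Flammable Liquid).
Total Class 3: (three 583 mL containers = 1.749 L) + (three 667 mL containers = 2.001 L) = 3.75 L.
3.75 L is within the passenger aircraft limit of 5 L for Class 3.
Class 6.1 quantity: two 23.75 kg packs = 47.5 kg.
47.5 kg ≤ 50 kg (passenger aircraft limit, Class 6.1) — within limit.
The segregation rule (Class 8 with Class 4.1) does not apply to Class 3 with Class 6.1.
Every hazard class is within its passenger aircraft limit and no segregation rule is violated.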